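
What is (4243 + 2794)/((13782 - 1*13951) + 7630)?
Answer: 7037/7461 ≈ 0.94317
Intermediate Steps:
(4243 + 2794)/((13782 - 1*13951) + 7630) = 7037/((13782 - 13951) + 7630) = 7037/(-169 + 7630) = 7037/7461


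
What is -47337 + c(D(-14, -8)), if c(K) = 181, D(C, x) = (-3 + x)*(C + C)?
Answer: -47156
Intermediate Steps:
D(C, x) = 2*C*(-3 + x) (D(C, x) = (-3 + x)*(2*C) = 2*C*(-3 + x))
-47337 + c(D(-14, -8)) = -47337 + 181 = -47156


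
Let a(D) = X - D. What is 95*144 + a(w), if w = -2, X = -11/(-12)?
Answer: 164195/12 ≈ 13683.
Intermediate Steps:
X = 11/12 (X = -11*(-1/12) = 11/12 ≈ 0.91667)
a(D) = 11/12 - D
95*144 + a(w) = 95*144 + (11/12 - 1*(-2)) = 13680 + (11/12 + 2) = 13680 + 35/12 = 164195/12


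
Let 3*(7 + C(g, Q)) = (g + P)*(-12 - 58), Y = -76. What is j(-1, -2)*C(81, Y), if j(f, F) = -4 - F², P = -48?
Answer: 6216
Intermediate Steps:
C(g, Q) = 1113 - 70*g/3 (C(g, Q) = -7 + ((g - 48)*(-12 - 58))/3 = -7 + ((-48 + g)*(-70))/3 = -7 + (3360 - 70*g)/3 = -7 + (1120 - 70*g/3) = 1113 - 70*g/3)
j(-1, -2)*C(81, Y) = (-4 - 1*(-2)²)*(1113 - 70/3*81) = (-4 - 1*4)*(1113 - 1890) = (-4 - 4)*(-777) = -8*(-777) = 6216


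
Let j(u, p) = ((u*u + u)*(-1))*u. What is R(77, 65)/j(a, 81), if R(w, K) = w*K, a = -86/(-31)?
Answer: -11469535/66564 ≈ -172.31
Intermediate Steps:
a = 86/31 (a = -86*(-1/31) = 86/31 ≈ 2.7742)
j(u, p) = u*(-u - u²) (j(u, p) = ((u² + u)*(-1))*u = ((u + u²)*(-1))*u = (-u - u²)*u = u*(-u - u²))
R(w, K) = K*w
R(77, 65)/j(a, 81) = (65*77)/(((86/31)²*(-1 - 1*86/31))) = 5005/((7396*(-1 - 86/31)/961)) = 5005/(((7396/961)*(-117/31))) = 5005/(-865332/29791) = 5005*(-29791/865332) = -11469535/66564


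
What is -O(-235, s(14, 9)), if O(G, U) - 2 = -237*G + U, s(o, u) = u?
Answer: -55706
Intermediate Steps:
O(G, U) = 2 + U - 237*G (O(G, U) = 2 + (-237*G + U) = 2 + (U - 237*G) = 2 + U - 237*G)
-O(-235, s(14, 9)) = -(2 + 9 - 237*(-235)) = -(2 + 9 + 55695) = -1*55706 = -55706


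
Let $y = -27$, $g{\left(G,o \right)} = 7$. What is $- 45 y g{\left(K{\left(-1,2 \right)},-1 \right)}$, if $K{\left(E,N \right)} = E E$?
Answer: $8505$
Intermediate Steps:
$K{\left(E,N \right)} = E^{2}$
$- 45 y g{\left(K{\left(-1,2 \right)},-1 \right)} = \left(-45\right) \left(-27\right) 7 = 1215 \cdot 7 = 8505$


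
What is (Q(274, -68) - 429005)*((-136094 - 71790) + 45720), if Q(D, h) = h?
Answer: 69580193972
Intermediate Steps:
(Q(274, -68) - 429005)*((-136094 - 71790) + 45720) = (-68 - 429005)*((-136094 - 71790) + 45720) = -429073*(-207884 + 45720) = -429073*(-162164) = 69580193972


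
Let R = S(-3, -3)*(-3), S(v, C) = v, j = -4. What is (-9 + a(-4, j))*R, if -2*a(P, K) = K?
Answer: -63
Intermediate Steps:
a(P, K) = -K/2
R = 9 (R = -3*(-3) = 9)
(-9 + a(-4, j))*R = (-9 - ½*(-4))*9 = (-9 + 2)*9 = -7*9 = -63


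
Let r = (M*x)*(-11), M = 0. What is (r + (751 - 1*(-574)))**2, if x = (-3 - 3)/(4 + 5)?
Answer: 1755625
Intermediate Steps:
x = -2/3 (x = -6/9 = -6*1/9 = -2/3 ≈ -0.66667)
r = 0 (r = (0*(-2/3))*(-11) = 0*(-11) = 0)
(r + (751 - 1*(-574)))**2 = (0 + (751 - 1*(-574)))**2 = (0 + (751 + 574))**2 = (0 + 1325)**2 = 1325**2 = 1755625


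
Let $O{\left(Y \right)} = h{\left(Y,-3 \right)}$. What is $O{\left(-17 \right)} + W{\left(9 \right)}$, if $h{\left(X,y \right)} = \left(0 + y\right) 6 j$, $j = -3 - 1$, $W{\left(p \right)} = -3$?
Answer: $69$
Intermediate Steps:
$j = -4$ ($j = -3 - 1 = -4$)
$h{\left(X,y \right)} = - 24 y$ ($h{\left(X,y \right)} = \left(0 + y\right) 6 \left(-4\right) = y 6 \left(-4\right) = 6 y \left(-4\right) = - 24 y$)
$O{\left(Y \right)} = 72$ ($O{\left(Y \right)} = \left(-24\right) \left(-3\right) = 72$)
$O{\left(-17 \right)} + W{\left(9 \right)} = 72 - 3 = 69$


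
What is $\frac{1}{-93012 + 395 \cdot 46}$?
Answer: $- \frac{1}{74842} \approx -1.3361 \cdot 10^{-5}$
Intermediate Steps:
$\frac{1}{-93012 + 395 \cdot 46} = \frac{1}{-93012 + 18170} = \frac{1}{-74842} = - \frac{1}{74842}$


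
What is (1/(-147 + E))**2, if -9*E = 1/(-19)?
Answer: 29241/631818496 ≈ 4.6281e-5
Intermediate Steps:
E = 1/171 (E = -1/9/(-19) = -1/9*(-1/19) = 1/171 ≈ 0.0058480)
(1/(-147 + E))**2 = (1/(-147 + 1/171))**2 = (1/(-25136/171))**2 = (-171/25136)**2 = 29241/631818496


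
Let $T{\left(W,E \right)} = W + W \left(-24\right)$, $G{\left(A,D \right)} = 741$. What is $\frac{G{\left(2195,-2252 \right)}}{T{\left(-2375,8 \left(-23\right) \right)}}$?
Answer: $\frac{39}{2875} \approx 0.013565$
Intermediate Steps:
$T{\left(W,E \right)} = - 23 W$ ($T{\left(W,E \right)} = W - 24 W = - 23 W$)
$\frac{G{\left(2195,-2252 \right)}}{T{\left(-2375,8 \left(-23\right) \right)}} = \frac{741}{\left(-23\right) \left(-2375\right)} = \frac{741}{54625} = 741 \cdot \frac{1}{54625} = \frac{39}{2875}$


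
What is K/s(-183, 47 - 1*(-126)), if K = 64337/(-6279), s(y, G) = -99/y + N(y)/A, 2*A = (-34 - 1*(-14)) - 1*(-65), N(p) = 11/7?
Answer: -4528335/269951 ≈ -16.775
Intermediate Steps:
N(p) = 11/7 (N(p) = 11*(⅐) = 11/7)
A = 45/2 (A = ((-34 - 1*(-14)) - 1*(-65))/2 = ((-34 + 14) + 65)/2 = (-20 + 65)/2 = (½)*45 = 45/2 ≈ 22.500)
s(y, G) = 22/315 - 99/y (s(y, G) = -99/y + 11/(7*(45/2)) = -99/y + (11/7)*(2/45) = -99/y + 22/315 = 22/315 - 99/y)
K = -707/69 (K = 64337*(-1/6279) = -707/69 ≈ -10.246)
K/s(-183, 47 - 1*(-126)) = -707/(69*(22/315 - 99/(-183))) = -707/(69*(22/315 - 99*(-1/183))) = -707/(69*(22/315 + 33/61)) = -707/(69*11737/19215) = -707/69*19215/11737 = -4528335/269951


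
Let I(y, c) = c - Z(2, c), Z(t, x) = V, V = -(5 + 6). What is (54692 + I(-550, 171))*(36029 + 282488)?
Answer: 17478301858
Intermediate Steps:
V = -11 (V = -1*11 = -11)
Z(t, x) = -11
I(y, c) = 11 + c (I(y, c) = c - 1*(-11) = c + 11 = 11 + c)
(54692 + I(-550, 171))*(36029 + 282488) = (54692 + (11 + 171))*(36029 + 282488) = (54692 + 182)*318517 = 54874*318517 = 17478301858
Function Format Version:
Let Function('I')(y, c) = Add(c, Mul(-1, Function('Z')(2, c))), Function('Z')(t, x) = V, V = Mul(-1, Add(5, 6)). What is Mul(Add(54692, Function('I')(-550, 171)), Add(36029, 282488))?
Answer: 17478301858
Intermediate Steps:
V = -11 (V = Mul(-1, 11) = -11)
Function('Z')(t, x) = -11
Function('I')(y, c) = Add(11, c) (Function('I')(y, c) = Add(c, Mul(-1, -11)) = Add(c, 11) = Add(11, c))
Mul(Add(54692, Function('I')(-550, 171)), Add(36029, 282488)) = Mul(Add(54692, Add(11, 171)), Add(36029, 282488)) = Mul(Add(54692, 182), 318517) = Mul(54874, 318517) = 17478301858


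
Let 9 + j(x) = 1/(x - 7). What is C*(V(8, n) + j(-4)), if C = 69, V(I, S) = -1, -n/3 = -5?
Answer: -7659/11 ≈ -696.27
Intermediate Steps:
n = 15 (n = -3*(-5) = 15)
j(x) = -9 + 1/(-7 + x) (j(x) = -9 + 1/(x - 7) = -9 + 1/(-7 + x))
C*(V(8, n) + j(-4)) = 69*(-1 + (64 - 9*(-4))/(-7 - 4)) = 69*(-1 + (64 + 36)/(-11)) = 69*(-1 - 1/11*100) = 69*(-1 - 100/11) = 69*(-111/11) = -7659/11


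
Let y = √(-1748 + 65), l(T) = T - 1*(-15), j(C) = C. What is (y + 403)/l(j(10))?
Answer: 403/25 + 3*I*√187/25 ≈ 16.12 + 1.641*I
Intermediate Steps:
l(T) = 15 + T (l(T) = T + 15 = 15 + T)
y = 3*I*√187 (y = √(-1683) = 3*I*√187 ≈ 41.024*I)
(y + 403)/l(j(10)) = (3*I*√187 + 403)/(15 + 10) = (403 + 3*I*√187)/25 = (403 + 3*I*√187)*(1/25) = 403/25 + 3*I*√187/25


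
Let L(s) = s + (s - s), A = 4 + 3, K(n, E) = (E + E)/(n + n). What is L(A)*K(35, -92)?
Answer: -92/5 ≈ -18.400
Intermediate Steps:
K(n, E) = E/n (K(n, E) = (2*E)/((2*n)) = (2*E)*(1/(2*n)) = E/n)
A = 7
L(s) = s (L(s) = s + 0 = s)
L(A)*K(35, -92) = 7*(-92/35) = -92/5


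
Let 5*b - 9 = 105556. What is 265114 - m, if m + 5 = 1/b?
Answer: 5597457446/21113 ≈ 2.6512e+5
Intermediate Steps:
b = 21113 (b = 9/5 + (1/5)*105556 = 9/5 + 105556/5 = 21113)
m = -105564/21113 (m = -5 + 1/21113 = -105564/21113 ≈ -5.0000)
265114 - m = 265114 - 1*(-105564/21113) = 265114 + 105564/21113 = 5597457446/21113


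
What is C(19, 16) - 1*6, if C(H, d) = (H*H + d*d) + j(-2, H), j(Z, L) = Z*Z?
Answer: 615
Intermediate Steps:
j(Z, L) = Z²
C(H, d) = 4 + H² + d² (C(H, d) = (H*H + d*d) + (-2)² = (H² + d²) + 4 = 4 + H² + d²)
C(19, 16) - 1*6 = (4 + 19² + 16²) - 1*6 = (4 + 361 + 256) - 6 = 621 - 6 = 615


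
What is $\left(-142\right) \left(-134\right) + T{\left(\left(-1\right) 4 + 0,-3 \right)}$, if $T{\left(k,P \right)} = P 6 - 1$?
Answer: $19009$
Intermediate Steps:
$T{\left(k,P \right)} = -1 + 6 P$ ($T{\left(k,P \right)} = 6 P - 1 = -1 + 6 P$)
$\left(-142\right) \left(-134\right) + T{\left(\left(-1\right) 4 + 0,-3 \right)} = \left(-142\right) \left(-134\right) + \left(-1 + 6 \left(-3\right)\right) = 19028 - 19 = 19009$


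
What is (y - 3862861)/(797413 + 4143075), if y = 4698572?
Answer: 835711/4940488 ≈ 0.16916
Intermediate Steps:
(y - 3862861)/(797413 + 4143075) = (4698572 - 3862861)/(797413 + 4143075) = 835711/4940488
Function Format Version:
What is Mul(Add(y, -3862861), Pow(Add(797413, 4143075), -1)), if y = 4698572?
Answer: Rational(835711, 4940488) ≈ 0.16916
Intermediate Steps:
Mul(Add(y, -3862861), Pow(Add(797413, 4143075), -1)) = Mul(Add(4698572, -3862861), Pow(Add(797413, 4143075), -1)) = Mul(835711, Pow(4940488, -1)) = Mul(835711, Rational(1, 4940488)) = Rational(835711, 4940488)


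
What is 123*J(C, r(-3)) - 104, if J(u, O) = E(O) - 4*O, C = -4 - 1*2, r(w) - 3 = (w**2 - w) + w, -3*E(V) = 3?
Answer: -6131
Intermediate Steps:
E(V) = -1 (E(V) = -1/3*3 = -1)
r(w) = 3 + w**2 (r(w) = 3 + ((w**2 - w) + w) = 3 + w**2)
C = -6 (C = -4 - 2 = -6)
J(u, O) = -1 - 4*O
123*J(C, r(-3)) - 104 = 123*(-1 - 4*(3 + (-3)**2)) - 104 = 123*(-1 - 4*(3 + 9)) - 104 = 123*(-1 - 4*12) - 104 = 123*(-1 - 48) - 104 = 123*(-49) - 104 = -6027 - 104 = -6131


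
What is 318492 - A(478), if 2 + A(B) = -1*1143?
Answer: 319637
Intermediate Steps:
A(B) = -1145 (A(B) = -2 - 1*1143 = -2 - 1143 = -1145)
318492 - A(478) = 318492 - 1*(-1145) = 318492 + 1145 = 319637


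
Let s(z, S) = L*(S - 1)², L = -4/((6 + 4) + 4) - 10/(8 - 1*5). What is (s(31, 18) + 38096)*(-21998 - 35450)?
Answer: -44697531296/21 ≈ -2.1285e+9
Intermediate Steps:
L = -76/21 (L = -4/(10 + 4) - 10/(8 - 5) = -4/14 - 10/3 = -4*1/14 - 10*⅓ = -2/7 - 10/3 = -76/21 ≈ -3.6190)
s(z, S) = -76*(-1 + S)²/21 (s(z, S) = -76*(S - 1)²/21 = -76*(-1 + S)²/21)
(s(31, 18) + 38096)*(-21998 - 35450) = (-76*(-1 + 18)²/21 + 38096)*(-21998 - 35450) = (-76/21*17² + 38096)*(-57448) = (-76/21*289 + 38096)*(-57448) = (-21964/21 + 38096)*(-57448) = (778052/21)*(-57448) = -44697531296/21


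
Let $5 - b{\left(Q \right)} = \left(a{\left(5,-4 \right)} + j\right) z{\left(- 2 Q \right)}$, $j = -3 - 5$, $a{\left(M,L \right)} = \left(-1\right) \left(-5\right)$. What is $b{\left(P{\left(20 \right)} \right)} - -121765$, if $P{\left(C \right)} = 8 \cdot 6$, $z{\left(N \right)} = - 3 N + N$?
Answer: $122346$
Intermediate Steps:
$a{\left(M,L \right)} = 5$
$j = -8$ ($j = -3 - 5 = -8$)
$z{\left(N \right)} = - 2 N$
$P{\left(C \right)} = 48$
$b{\left(Q \right)} = 5 + 12 Q$ ($b{\left(Q \right)} = 5 - \left(5 - 8\right) \left(- 2 \left(- 2 Q\right)\right) = 5 - - 3 \cdot 4 Q = 5 - - 12 Q = 5 + 12 Q$)
$b{\left(P{\left(20 \right)} \right)} - -121765 = \left(5 + 12 \cdot 48\right) - -121765 = \left(5 + 576\right) + 121765 = 581 + 121765 = 122346$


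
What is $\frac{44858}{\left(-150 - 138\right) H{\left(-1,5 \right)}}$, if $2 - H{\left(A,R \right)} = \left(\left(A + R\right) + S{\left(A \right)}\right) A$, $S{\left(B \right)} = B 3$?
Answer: $- \frac{22429}{432} \approx -51.919$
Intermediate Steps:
$S{\left(B \right)} = 3 B$
$H{\left(A,R \right)} = 2 - A \left(R + 4 A\right)$ ($H{\left(A,R \right)} = 2 - \left(\left(A + R\right) + 3 A\right) A = 2 - \left(R + 4 A\right) A = 2 - A \left(R + 4 A\right)$)
$\frac{44858}{\left(-150 - 138\right) H{\left(-1,5 \right)}} = \frac{44858}{\left(-150 - 138\right) \left(2 - 4 \left(-1\right)^{2} - \left(-1\right) 5\right)} = \frac{44858}{\left(-288\right) \left(2 - 4 + 5\right)} = \frac{44858}{\left(-288\right) 3} = \frac{44858}{-864} = 44858 \left(- \frac{1}{864}\right) = - \frac{22429}{432}$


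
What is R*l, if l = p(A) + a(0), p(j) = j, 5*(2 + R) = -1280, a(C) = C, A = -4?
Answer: 1032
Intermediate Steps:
R = -258 (R = -2 + (1/5)*(-1280) = -2 - 256 = -258)
l = -4 (l = -4 + 0 = -4)
R*l = -258*(-4) = 1032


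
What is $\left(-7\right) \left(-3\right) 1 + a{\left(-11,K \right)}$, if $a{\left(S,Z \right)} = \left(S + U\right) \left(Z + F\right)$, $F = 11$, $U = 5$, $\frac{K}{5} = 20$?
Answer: $-645$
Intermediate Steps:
$K = 100$ ($K = 5 \cdot 20 = 100$)
$a{\left(S,Z \right)} = \left(5 + S\right) \left(11 + Z\right)$ ($a{\left(S,Z \right)} = \left(S + 5\right) \left(Z + 11\right) = \left(5 + S\right) \left(11 + Z\right)$)
$\left(-7\right) \left(-3\right) 1 + a{\left(-11,K \right)} = \left(-7\right) \left(-3\right) 1 + \left(55 + 5 \cdot 100 + 11 \left(-11\right) - 1100\right) = 21 \cdot 1 + \left(55 + 500 - 121 - 1100\right) = 21 - 666 = -645$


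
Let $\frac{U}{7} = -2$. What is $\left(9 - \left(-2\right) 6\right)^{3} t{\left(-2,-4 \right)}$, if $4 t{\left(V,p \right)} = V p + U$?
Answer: $- \frac{27783}{2} \approx -13892.0$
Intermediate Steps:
$U = -14$ ($U = 7 \left(-2\right) = -14$)
$t{\left(V,p \right)} = - \frac{7}{2} + \frac{V p}{4}$ ($t{\left(V,p \right)} = \frac{V p - 14}{4} = \frac{-14 + V p}{4} = - \frac{7}{2} + \frac{V p}{4}$)
$\left(9 - \left(-2\right) 6\right)^{3} t{\left(-2,-4 \right)} = \left(9 - \left(-2\right) 6\right)^{3} \left(- \frac{7}{2} + \frac{1}{4} \left(-2\right) \left(-4\right)\right) = \left(9 - -12\right)^{3} \left(- \frac{7}{2} + 2\right) = \left(9 + 12\right)^{3} \left(- \frac{3}{2}\right) = 21^{3} \left(- \frac{3}{2}\right) = 9261 \left(- \frac{3}{2}\right) = - \frac{27783}{2}$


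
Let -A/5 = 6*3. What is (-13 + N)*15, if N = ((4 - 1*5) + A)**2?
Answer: 124020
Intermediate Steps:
A = -90 (A = -30*3 = -5*18 = -90)
N = 8281 (N = ((4 - 1*5) - 90)**2 = ((4 - 5) - 90)**2 = (-1 - 90)**2 = (-91)**2 = 8281)
(-13 + N)*15 = (-13 + 8281)*15 = 8268*15 = 124020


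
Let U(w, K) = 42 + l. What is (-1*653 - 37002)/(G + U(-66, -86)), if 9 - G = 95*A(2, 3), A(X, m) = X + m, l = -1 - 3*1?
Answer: 37655/428 ≈ 87.979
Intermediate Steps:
l = -4 (l = -1 - 3 = -4)
U(w, K) = 38 (U(w, K) = 42 - 4 = 38)
G = -466 (G = 9 - 95*(2 + 3) = 9 - 95*5 = 9 - 1*475 = 9 - 475 = -466)
(-1*653 - 37002)/(G + U(-66, -86)) = (-1*653 - 37002)/(-466 + 38) = (-653 - 37002)/(-428) = -37655*(-1/428) = 37655/428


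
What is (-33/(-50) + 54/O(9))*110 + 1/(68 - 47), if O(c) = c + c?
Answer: 42278/105 ≈ 402.65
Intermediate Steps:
O(c) = 2*c
(-33/(-50) + 54/O(9))*110 + 1/(68 - 47) = (-33/(-50) + 54/((2*9)))*110 + 1/(68 - 47) = (-33*(-1/50) + 54/18)*110 + 1/21 = (33/50 + 54*(1/18))*110 + 1/21 = (33/50 + 3)*110 + 1/21 = (183/50)*110 + 1/21 = 2013/5 + 1/21 = 42278/105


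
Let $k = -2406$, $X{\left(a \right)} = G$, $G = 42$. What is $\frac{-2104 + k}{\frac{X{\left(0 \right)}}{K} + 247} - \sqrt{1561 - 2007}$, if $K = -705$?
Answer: $- \frac{1059850}{58031} - i \sqrt{446} \approx -18.264 - 21.119 i$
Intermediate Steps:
$X{\left(a \right)} = 42$
$\frac{-2104 + k}{\frac{X{\left(0 \right)}}{K} + 247} - \sqrt{1561 - 2007} = \frac{-2104 - 2406}{\frac{42}{-705} + 247} - \sqrt{1561 - 2007} = - \frac{4510}{42 \left(- \frac{1}{705}\right) + 247} - \sqrt{-446} = - \frac{4510}{- \frac{14}{235} + 247} - i \sqrt{446} = - \frac{4510}{\frac{58031}{235}} - i \sqrt{446} = \left(-4510\right) \frac{235}{58031} - i \sqrt{446} = - \frac{1059850}{58031} - i \sqrt{446}$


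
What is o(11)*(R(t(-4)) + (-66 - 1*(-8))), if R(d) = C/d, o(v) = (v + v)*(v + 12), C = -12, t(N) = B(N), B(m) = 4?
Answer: -30866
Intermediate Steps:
t(N) = 4
o(v) = 2*v*(12 + v) (o(v) = (2*v)*(12 + v) = 2*v*(12 + v))
R(d) = -12/d
o(11)*(R(t(-4)) + (-66 - 1*(-8))) = (2*11*(12 + 11))*(-12/4 + (-66 - 1*(-8))) = (2*11*23)*(-12*¼ + (-66 + 8)) = 506*(-3 - 58) = 506*(-61) = -30866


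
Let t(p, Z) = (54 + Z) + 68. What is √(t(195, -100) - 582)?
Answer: 4*I*√35 ≈ 23.664*I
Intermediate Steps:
t(p, Z) = 122 + Z
√(t(195, -100) - 582) = √((122 - 100) - 582) = √(22 - 582) = √(-560) = 4*I*√35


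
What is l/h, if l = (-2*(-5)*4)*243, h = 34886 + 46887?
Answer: 9720/81773 ≈ 0.11887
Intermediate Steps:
h = 81773
l = 9720 (l = (10*4)*243 = 40*243 = 9720)
l/h = 9720/81773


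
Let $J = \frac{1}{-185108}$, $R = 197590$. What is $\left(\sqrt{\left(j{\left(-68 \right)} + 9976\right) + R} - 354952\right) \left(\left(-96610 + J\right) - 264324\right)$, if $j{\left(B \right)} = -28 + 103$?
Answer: $\frac{5928742923728274}{46277} - \frac{66811770873 \sqrt{207641}}{185108} \approx 1.2795 \cdot 10^{11}$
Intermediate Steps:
$j{\left(B \right)} = 75$
$J = - \frac{1}{185108} \approx -5.4023 \cdot 10^{-6}$
$\left(\sqrt{\left(j{\left(-68 \right)} + 9976\right) + R} - 354952\right) \left(\left(-96610 + J\right) - 264324\right) = \left(\sqrt{\left(75 + 9976\right) + 197590} - 354952\right) \left(\left(-96610 - \frac{1}{185108}\right) - 264324\right) = \left(\sqrt{10051 + 197590} - 354952\right) \left(- \frac{17883283881}{185108} - 264324\right) = \left(\sqrt{207641} - 354952\right) \left(- \frac{66811770873}{185108}\right) = \left(-354952 + \sqrt{207641}\right) \left(- \frac{66811770873}{185108}\right) = \frac{5928742923728274}{46277} - \frac{66811770873 \sqrt{207641}}{185108}$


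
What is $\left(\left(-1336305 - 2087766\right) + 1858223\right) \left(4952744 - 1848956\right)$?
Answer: $-4860060232224$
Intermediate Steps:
$\left(\left(-1336305 - 2087766\right) + 1858223\right) \left(4952744 - 1848956\right) = \left(-3424071 + 1858223\right) 3103788 = \left(-1565848\right) 3103788 = -4860060232224$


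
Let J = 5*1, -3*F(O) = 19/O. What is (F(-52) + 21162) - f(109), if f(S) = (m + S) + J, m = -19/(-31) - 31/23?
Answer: 2341222235/111228 ≈ 21049.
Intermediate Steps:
F(O) = -19/(3*O)
J = 5
m = -524/713 (m = -19*(-1/31) - 31*1/23 = 19/31 - 31/23 = -524/713 ≈ -0.73492)
f(S) = 3041/713 + S (f(S) = (-524/713 + S) + 5 = 3041/713 + S)
(F(-52) + 21162) - f(109) = (-19/3/(-52) + 21162) - (3041/713 + 109) = (-19/3*(-1/52) + 21162) - 1*80758/713 = (19/156 + 21162) - 80758/713 = 3301291/156 - 80758/713 = 2341222235/111228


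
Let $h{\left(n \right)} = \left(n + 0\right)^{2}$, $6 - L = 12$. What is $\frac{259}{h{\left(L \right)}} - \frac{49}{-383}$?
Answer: $\frac{100961}{13788} \approx 7.3224$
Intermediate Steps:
$L = -6$ ($L = 6 - 12 = -6$)
$h{\left(n \right)} = n^{2}$
$\frac{259}{h{\left(L \right)}} - \frac{49}{-383} = \frac{259}{\left(-6\right)^{2}} - \frac{49}{-383} = \frac{259}{36} - - \frac{49}{383} = 259 \cdot \frac{1}{36} + \frac{49}{383} = \frac{259}{36} + \frac{49}{383} = \frac{100961}{13788}$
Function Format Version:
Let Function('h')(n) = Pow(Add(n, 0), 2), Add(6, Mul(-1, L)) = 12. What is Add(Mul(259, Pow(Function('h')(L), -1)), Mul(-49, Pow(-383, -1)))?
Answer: Rational(100961, 13788) ≈ 7.3224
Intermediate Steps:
L = -6 (L = Add(6, Mul(-1, 12)) = Add(6, -12) = -6)
Function('h')(n) = Pow(n, 2)
Add(Mul(259, Pow(Function('h')(L), -1)), Mul(-49, Pow(-383, -1))) = Add(Mul(259, Pow(Pow(-6, 2), -1)), Mul(-49, Pow(-383, -1))) = Add(Mul(259, Pow(36, -1)), Mul(-49, Rational(-1, 383))) = Add(Mul(259, Rational(1, 36)), Rational(49, 383)) = Add(Rational(259, 36), Rational(49, 383)) = Rational(100961, 13788)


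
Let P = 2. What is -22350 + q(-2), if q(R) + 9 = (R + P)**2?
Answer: -22359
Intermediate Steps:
q(R) = -9 + (2 + R)**2 (q(R) = -9 + (R + 2)**2 = -9 + (2 + R)**2)
-22350 + q(-2) = -22350 + (-9 + (2 - 2)**2) = -22350 + (-9 + 0**2) = -22350 + (-9 + 0) = -22350 - 9 = -22359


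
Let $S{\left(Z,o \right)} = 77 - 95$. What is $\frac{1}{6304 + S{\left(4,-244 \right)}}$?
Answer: $\frac{1}{6286} \approx 0.00015908$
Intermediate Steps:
$S{\left(Z,o \right)} = -18$
$\frac{1}{6304 + S{\left(4,-244 \right)}} = \frac{1}{6304 - 18} = \frac{1}{6286}$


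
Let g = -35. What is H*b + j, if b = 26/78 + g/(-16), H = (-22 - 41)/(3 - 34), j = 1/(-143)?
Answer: 362867/70928 ≈ 5.1160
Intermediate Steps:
j = -1/143 ≈ -0.0069930
H = 63/31 (H = -63/(-31) = -63*(-1/31) = 63/31 ≈ 2.0323)
b = 121/48 (b = 26/78 - 35/(-16) = 26*(1/78) - 35*(-1/16) = ⅓ + 35/16 = 121/48 ≈ 2.5208)
H*b + j = (63/31)*(121/48) - 1/143 = 2541/496 - 1/143 = 362867/70928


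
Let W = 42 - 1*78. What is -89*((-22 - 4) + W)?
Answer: 5518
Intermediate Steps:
W = -36 (W = 42 - 78 = -36)
-89*((-22 - 4) + W) = -89*((-22 - 4) - 36) = -89*(-26 - 36) = -89*(-62) = 5518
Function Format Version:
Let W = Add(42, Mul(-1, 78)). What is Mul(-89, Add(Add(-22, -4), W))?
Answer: 5518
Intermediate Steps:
W = -36 (W = Add(42, -78) = -36)
Mul(-89, Add(Add(-22, -4), W)) = Mul(-89, Add(Add(-22, -4), -36)) = Mul(-89, Add(-26, -36)) = Mul(-89, -62) = 5518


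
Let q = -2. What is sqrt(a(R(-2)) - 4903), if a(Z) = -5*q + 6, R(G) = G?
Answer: 3*I*sqrt(543) ≈ 69.907*I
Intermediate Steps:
a(Z) = 16 (a(Z) = -5*(-2) + 6 = 10 + 6 = 16)
sqrt(a(R(-2)) - 4903) = sqrt(16 - 4903) = sqrt(-4887) = 3*I*sqrt(543)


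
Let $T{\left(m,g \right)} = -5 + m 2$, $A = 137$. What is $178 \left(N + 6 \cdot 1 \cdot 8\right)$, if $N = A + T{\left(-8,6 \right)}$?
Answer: $29192$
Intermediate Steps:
$T{\left(m,g \right)} = -5 + 2 m$
$N = 116$ ($N = 137 + \left(-5 + 2 \left(-8\right)\right) = 137 - 21 = 116$)
$178 \left(N + 6 \cdot 1 \cdot 8\right) = 178 \left(116 + 6 \cdot 1 \cdot 8\right) = 178 \left(116 + 6 \cdot 8\right) = 178 \left(116 + 48\right) = 178 \cdot 164 = 29192$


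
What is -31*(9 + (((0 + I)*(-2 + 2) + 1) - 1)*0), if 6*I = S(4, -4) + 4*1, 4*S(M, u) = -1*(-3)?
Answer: -279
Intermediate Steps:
S(M, u) = ¾ (S(M, u) = (-1*(-3))/4 = (¼)*3 = ¾)
I = 19/24 (I = (¾ + 4*1)/6 = (¾ + 4)/6 = (⅙)*(19/4) = 19/24 ≈ 0.79167)
-31*(9 + (((0 + I)*(-2 + 2) + 1) - 1)*0) = -31*(9 + (((0 + 19/24)*(-2 + 2) + 1) - 1)*0) = -31*(9 + (((19/24)*0 + 1) - 1)*0) = -31*(9 + ((0 + 1) - 1)*0) = -31*(9 + (1 - 1)*0) = -31*(9 + 0*0) = -31*(9 + 0) = -31*9 = -279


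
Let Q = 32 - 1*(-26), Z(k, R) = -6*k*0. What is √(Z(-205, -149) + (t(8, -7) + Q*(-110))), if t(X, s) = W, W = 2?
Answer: I*√6378 ≈ 79.862*I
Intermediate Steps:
Z(k, R) = 0
t(X, s) = 2
Q = 58 (Q = 32 + 26 = 58)
√(Z(-205, -149) + (t(8, -7) + Q*(-110))) = √(0 + (2 + 58*(-110))) = √(0 + (2 - 6380)) = √(0 - 6378) = √(-6378) = I*√6378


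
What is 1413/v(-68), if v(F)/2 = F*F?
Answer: 1413/9248 ≈ 0.15279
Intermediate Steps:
v(F) = 2*F**2 (v(F) = 2*(F*F) = 2*F**2)
1413/v(-68) = 1413/((2*(-68)**2)) = 1413/((2*4624)) = 1413/9248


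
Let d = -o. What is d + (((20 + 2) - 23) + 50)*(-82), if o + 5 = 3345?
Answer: -7358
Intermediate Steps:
o = 3340 (o = -5 + 3345 = 3340)
d = -3340 (d = -1*3340 = -3340)
d + (((20 + 2) - 23) + 50)*(-82) = -3340 + (((20 + 2) - 23) + 50)*(-82) = -3340 + ((22 - 23) + 50)*(-82) = -3340 + (-1 + 50)*(-82) = -3340 + 49*(-82) = -3340 - 4018 = -7358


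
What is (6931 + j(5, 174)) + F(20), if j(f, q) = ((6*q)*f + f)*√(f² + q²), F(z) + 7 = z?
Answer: 6944 + 5225*√30301 ≈ 9.1647e+5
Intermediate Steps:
F(z) = -7 + z
j(f, q) = √(f² + q²)*(f + 6*f*q) (j(f, q) = (6*f*q + f)*√(f² + q²) = (f + 6*f*q)*√(f² + q²) = √(f² + q²)*(f + 6*f*q))
(6931 + j(5, 174)) + F(20) = (6931 + 5*√(5² + 174²)*(1 + 6*174)) + (-7 + 20) = (6931 + 5*√(25 + 30276)*(1 + 1044)) + 13 = (6931 + 5*√30301*1045) + 13 = (6931 + 5225*√30301) + 13 = 6944 + 5225*√30301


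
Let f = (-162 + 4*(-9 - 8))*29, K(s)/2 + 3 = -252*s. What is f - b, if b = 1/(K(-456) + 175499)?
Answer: -2703464391/405317 ≈ -6670.0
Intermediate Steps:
K(s) = -6 - 504*s (K(s) = -6 + 2*(-252*s) = -6 - 504*s)
b = 1/405317 (b = 1/((-6 - 504*(-456)) + 175499) = 1/((-6 + 229824) + 175499) = 1/(229818 + 175499) = 1/405317 ≈ 2.4672e-6)
f = -6670 (f = (-162 + 4*(-17))*29 = (-162 - 68)*29 = -230*29 = -6670)
f - b = -6670 - 1*1/405317 = -6670 - 1/405317 = -2703464391/405317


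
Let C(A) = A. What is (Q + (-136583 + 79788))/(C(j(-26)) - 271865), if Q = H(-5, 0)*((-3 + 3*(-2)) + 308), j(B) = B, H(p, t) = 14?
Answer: 52609/271891 ≈ 0.19349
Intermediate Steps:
Q = 4186 (Q = 14*((-3 + 3*(-2)) + 308) = 14*((-3 - 6) + 308) = 14*(-9 + 308) = 14*299 = 4186)
(Q + (-136583 + 79788))/(C(j(-26)) - 271865) = (4186 + (-136583 + 79788))/(-26 - 271865) = (4186 - 56795)/(-271891) = -52609*(-1/271891) = 52609/271891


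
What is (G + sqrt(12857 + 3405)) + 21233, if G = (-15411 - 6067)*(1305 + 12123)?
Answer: -288385351 + sqrt(16262) ≈ -2.8839e+8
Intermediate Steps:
G = -288406584 (G = -21478*13428 = -288406584)
(G + sqrt(12857 + 3405)) + 21233 = (-288406584 + sqrt(12857 + 3405)) + 21233 = (-288406584 + sqrt(16262)) + 21233 = -288385351 + sqrt(16262)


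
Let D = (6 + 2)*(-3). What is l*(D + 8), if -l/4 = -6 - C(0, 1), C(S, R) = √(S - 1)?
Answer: -384 - 64*I ≈ -384.0 - 64.0*I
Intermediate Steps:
D = -24 (D = 8*(-3) = -24)
C(S, R) = √(-1 + S)
l = 24 + 4*I (l = -4*(-6 - √(-1 + 0)) = -4*(-6 - √(-1)) = -4*(-6 - I) = 24 + 4*I ≈ 24.0 + 4.0*I)
l*(D + 8) = (24 + 4*I)*(-24 + 8) = (24 + 4*I)*(-16) = -384 - 64*I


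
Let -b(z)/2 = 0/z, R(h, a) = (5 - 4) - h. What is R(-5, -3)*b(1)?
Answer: 0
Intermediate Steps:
R(h, a) = 1 - h
b(z) = 0 (b(z) = -0/z = -2*0 = 0)
R(-5, -3)*b(1) = (1 - 1*(-5))*0 = (1 + 5)*0 = 6*0 = 0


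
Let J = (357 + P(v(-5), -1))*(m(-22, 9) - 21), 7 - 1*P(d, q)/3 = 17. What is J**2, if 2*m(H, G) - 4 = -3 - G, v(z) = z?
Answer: 66830625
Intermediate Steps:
P(d, q) = -30 (P(d, q) = 21 - 3*17 = 21 - 51 = -30)
m(H, G) = 1/2 - G/2 (m(H, G) = 2 + (-3 - G)/2 = 2 + (-3/2 - G/2) = 1/2 - G/2)
J = -8175 (J = (357 - 30)*((1/2 - 1/2*9) - 21) = 327*((1/2 - 9/2) - 21) = 327*(-4 - 21) = 327*(-25) = -8175)
J**2 = (-8175)**2 = 66830625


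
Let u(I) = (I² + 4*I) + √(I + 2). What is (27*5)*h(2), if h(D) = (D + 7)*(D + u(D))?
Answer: 19440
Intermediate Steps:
u(I) = I² + √(2 + I) + 4*I (u(I) = (I² + 4*I) + √(2 + I) = I² + √(2 + I) + 4*I)
h(D) = (7 + D)*(D² + √(2 + D) + 5*D) (h(D) = (D + 7)*(D + (D² + √(2 + D) + 4*D)) = (7 + D)*(D² + √(2 + D) + 5*D))
(27*5)*h(2) = (27*5)*(2³ + 7*√(2 + 2) + 12*2² + 35*2 + 2*√(2 + 2)) = 135*(8 + 7*√4 + 12*4 + 70 + 2*√4) = 135*(8 + 7*2 + 48 + 70 + 2*2) = 135*(8 + 14 + 48 + 70 + 4) = 135*144 = 19440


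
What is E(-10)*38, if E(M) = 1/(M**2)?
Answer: 19/50 ≈ 0.38000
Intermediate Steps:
E(M) = M**(-2)
E(-10)*38 = 38/(-10)**2 = (1/100)*38 = 19/50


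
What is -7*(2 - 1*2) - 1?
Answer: -1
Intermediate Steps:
-7*(2 - 1*2) - 1 = -7*(2 - 2) - 1 = -7*0 - 1 = 0 - 1 = -1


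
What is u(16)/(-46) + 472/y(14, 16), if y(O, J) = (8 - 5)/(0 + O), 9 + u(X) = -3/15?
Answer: 33043/15 ≈ 2202.9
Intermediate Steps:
u(X) = -46/5 (u(X) = -9 - 3/15 = -9 - 3*1/15 = -9 - ⅕ = -46/5)
y(O, J) = 3/O
u(16)/(-46) + 472/y(14, 16) = -46/5/(-46) + 472/((3/14)) = -46/5*(-1/46) + 472/((3*(1/14))) = ⅕ + 472/(3/14) = ⅕ + 472*(14/3) = ⅕ + 6608/3 = 33043/15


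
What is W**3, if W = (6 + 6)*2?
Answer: 13824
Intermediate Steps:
W = 24 (W = 12*2 = 24)
W**3 = 24**3 = 13824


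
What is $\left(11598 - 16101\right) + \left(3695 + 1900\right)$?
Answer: $1092$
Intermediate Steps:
$\left(11598 - 16101\right) + \left(3695 + 1900\right) = -4503 + 5595 = 1092$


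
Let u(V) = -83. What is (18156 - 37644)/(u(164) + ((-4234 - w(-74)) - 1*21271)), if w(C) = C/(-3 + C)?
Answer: 750288/985175 ≈ 0.76158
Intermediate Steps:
(18156 - 37644)/(u(164) + ((-4234 - w(-74)) - 1*21271)) = (18156 - 37644)/(-83 + ((-4234 - (-74)/(-3 - 74)) - 1*21271)) = -19488/(-83 + ((-4234 - (-74)/(-77)) - 21271)) = -19488/(-83 + ((-4234 - (-74)*(-1)/77) - 21271)) = -19488/(-83 + ((-4234 - 1*74/77) - 21271)) = -19488/(-83 + ((-4234 - 74/77) - 21271)) = -19488/(-83 + (-326092/77 - 21271)) = -19488/(-83 - 1963959/77) = -19488/(-1970350/77) = -19488*(-77/1970350) = 750288/985175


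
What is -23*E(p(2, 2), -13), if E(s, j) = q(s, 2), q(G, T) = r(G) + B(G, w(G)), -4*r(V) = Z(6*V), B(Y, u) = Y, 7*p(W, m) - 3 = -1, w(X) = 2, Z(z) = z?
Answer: 23/7 ≈ 3.2857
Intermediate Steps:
p(W, m) = 2/7 (p(W, m) = 3/7 + (1/7)*(-1) = 3/7 - 1/7 = 2/7)
r(V) = -3*V/2
q(G, T) = -G/2 (q(G, T) = -3*G/2 + G = -G/2)
E(s, j) = -s/2
-23*E(p(2, 2), -13) = -(-23)*2/(2*7) = -23*(-1/7) = 23/7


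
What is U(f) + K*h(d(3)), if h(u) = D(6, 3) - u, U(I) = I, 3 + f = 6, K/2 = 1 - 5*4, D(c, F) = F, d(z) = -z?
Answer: -225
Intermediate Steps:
K = -38 (K = 2*(1 - 5*4) = 2*(1 - 20) = 2*(-19) = -38)
f = 3 (f = -3 + 6 = 3)
h(u) = 3 - u
U(f) + K*h(d(3)) = 3 - 38*(3 - (-1)*3) = 3 - 38*(3 - 1*(-3)) = 3 - 38*(3 + 3) = 3 - 38*6 = 3 - 228 = -225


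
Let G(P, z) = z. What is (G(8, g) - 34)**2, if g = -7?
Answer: 1681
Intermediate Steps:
(G(8, g) - 34)**2 = (-7 - 34)**2 = (-41)**2 = 1681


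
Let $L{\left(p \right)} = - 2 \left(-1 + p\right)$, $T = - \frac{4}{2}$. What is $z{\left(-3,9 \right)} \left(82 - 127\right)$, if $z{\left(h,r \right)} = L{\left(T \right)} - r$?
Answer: $135$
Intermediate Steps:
$T = -2$ ($T = - \frac{4}{2} = \left(-1\right) 2 = -2$)
$L{\left(p \right)} = 2 - 2 p$
$z{\left(h,r \right)} = 6 - r$ ($z{\left(h,r \right)} = \left(2 - -4\right) - r = \left(2 + 4\right) - r = 6 - r$)
$z{\left(-3,9 \right)} \left(82 - 127\right) = \left(6 - 9\right) \left(82 - 127\right) = \left(6 - 9\right) \left(-45\right) = \left(-3\right) \left(-45\right) = 135$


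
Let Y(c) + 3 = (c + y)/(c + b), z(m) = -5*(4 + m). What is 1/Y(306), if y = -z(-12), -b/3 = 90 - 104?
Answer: -174/389 ≈ -0.44730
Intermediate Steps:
z(m) = -20 - 5*m
b = 42 (b = -3*(90 - 104) = -3*(-14) = 42)
y = -40 (y = -(-20 - 5*(-12)) = -(-20 + 60) = -1*40 = -40)
Y(c) = -3 + (-40 + c)/(42 + c) (Y(c) = -3 + (c - 40)/(c + 42) = -3 + (-40 + c)/(42 + c))
1/Y(306) = 1/(2*(-83 - 1*306)/(42 + 306)) = 1/(2*(-83 - 306)/348) = 1/(2*(1/348)*(-389)) = 1/(-389/174) = -174/389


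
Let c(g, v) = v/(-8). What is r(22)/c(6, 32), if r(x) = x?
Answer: -11/2 ≈ -5.5000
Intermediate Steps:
c(g, v) = -v/8 (c(g, v) = v*(-⅛) = -v/8)
r(22)/c(6, 32) = 22/((-⅛*32)) = 22/(-4) = 22*(-¼) = -11/2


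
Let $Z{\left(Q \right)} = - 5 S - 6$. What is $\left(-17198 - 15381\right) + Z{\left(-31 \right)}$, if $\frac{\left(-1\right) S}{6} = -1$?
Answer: $-32615$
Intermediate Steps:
$S = 6$ ($S = \left(-6\right) \left(-1\right) = 6$)
$Z{\left(Q \right)} = -36$ ($Z{\left(Q \right)} = \left(-5\right) 6 - 6 = -30 - 6 = -36$)
$\left(-17198 - 15381\right) + Z{\left(-31 \right)} = \left(-17198 - 15381\right) - 36 = -32579 - 36 = -32615$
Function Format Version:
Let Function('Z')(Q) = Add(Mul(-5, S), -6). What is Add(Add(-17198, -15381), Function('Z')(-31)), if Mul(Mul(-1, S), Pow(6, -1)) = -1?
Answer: -32615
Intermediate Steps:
S = 6 (S = Mul(-6, -1) = 6)
Function('Z')(Q) = -36 (Function('Z')(Q) = Add(Mul(-5, 6), -6) = Add(-30, -6) = -36)
Add(Add(-17198, -15381), Function('Z')(-31)) = Add(Add(-17198, -15381), -36) = Add(-32579, -36) = -32615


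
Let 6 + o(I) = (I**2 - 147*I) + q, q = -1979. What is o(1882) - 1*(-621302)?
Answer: 3884587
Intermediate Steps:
o(I) = -1985 + I**2 - 147*I (o(I) = -6 + ((I**2 - 147*I) - 1979) = -6 + (-1979 + I**2 - 147*I) = -1985 + I**2 - 147*I)
o(1882) - 1*(-621302) = (-1985 + 1882**2 - 147*1882) - 1*(-621302) = (-1985 + 3541924 - 276654) + 621302 = 3263285 + 621302 = 3884587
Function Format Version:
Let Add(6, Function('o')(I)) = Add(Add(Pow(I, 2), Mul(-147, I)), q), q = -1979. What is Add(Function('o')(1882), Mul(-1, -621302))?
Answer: 3884587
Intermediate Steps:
Function('o')(I) = Add(-1985, Pow(I, 2), Mul(-147, I)) (Function('o')(I) = Add(-6, Add(Add(Pow(I, 2), Mul(-147, I)), -1979)) = Add(-6, Add(-1979, Pow(I, 2), Mul(-147, I))) = Add(-1985, Pow(I, 2), Mul(-147, I)))
Add(Function('o')(1882), Mul(-1, -621302)) = Add(Add(-1985, Pow(1882, 2), Mul(-147, 1882)), Mul(-1, -621302)) = Add(Add(-1985, 3541924, -276654), 621302) = Add(3263285, 621302) = 3884587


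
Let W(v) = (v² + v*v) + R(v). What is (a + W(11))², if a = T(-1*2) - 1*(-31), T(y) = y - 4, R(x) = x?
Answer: 77284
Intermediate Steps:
W(v) = v + 2*v² (W(v) = (v² + v*v) + v = (v² + v²) + v = 2*v² + v = v + 2*v²)
T(y) = -4 + y
a = 25 (a = (-4 - 1*2) - 1*(-31) = (-4 - 2) + 31 = -6 + 31 = 25)
(a + W(11))² = (25 + 11*(1 + 2*11))² = (25 + 11*(1 + 22))² = (25 + 11*23)² = (25 + 253)² = 278² = 77284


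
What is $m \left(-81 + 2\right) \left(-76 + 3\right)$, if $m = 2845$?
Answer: $16407115$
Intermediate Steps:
$m \left(-81 + 2\right) \left(-76 + 3\right) = 2845 \left(-81 + 2\right) \left(-76 + 3\right) = 2845 \left(\left(-79\right) \left(-73\right)\right) = 2845 \cdot 5767 = 16407115$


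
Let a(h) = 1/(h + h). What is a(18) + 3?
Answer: 109/36 ≈ 3.0278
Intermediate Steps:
a(h) = 1/(2*h)
a(18) + 3 = (½)/18 + 3 = (½)*(1/18) + 3 = 1/36 + 3 = 109/36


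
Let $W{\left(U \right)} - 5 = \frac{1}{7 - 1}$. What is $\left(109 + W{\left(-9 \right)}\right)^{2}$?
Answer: $\frac{469225}{36} \approx 13034.0$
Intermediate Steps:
$W{\left(U \right)} = \frac{31}{6}$ ($W{\left(U \right)} = 5 + \frac{1}{7 - 1} = 5 + \frac{1}{6} = \frac{31}{6}$)
$\left(109 + W{\left(-9 \right)}\right)^{2} = \left(109 + \frac{31}{6}\right)^{2} = \left(\frac{685}{6}\right)^{2} = \frac{469225}{36}$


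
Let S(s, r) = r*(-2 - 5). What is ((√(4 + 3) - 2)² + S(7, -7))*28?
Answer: 1680 - 112*√7 ≈ 1383.7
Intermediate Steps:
S(s, r) = -7*r (S(s, r) = r*(-7) = -7*r)
((√(4 + 3) - 2)² + S(7, -7))*28 = ((√(4 + 3) - 2)² - 7*(-7))*28 = ((√7 - 2)² + 49)*28 = ((-2 + √7)² + 49)*28 = (49 + (-2 + √7)²)*28 = 1372 + 28*(-2 + √7)²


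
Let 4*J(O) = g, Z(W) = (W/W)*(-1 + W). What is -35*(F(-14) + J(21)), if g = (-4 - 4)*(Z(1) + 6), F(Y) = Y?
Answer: 910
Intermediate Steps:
Z(W) = -1 + W (Z(W) = 1*(-1 + W) = -1 + W)
g = -48 (g = (-4 - 4)*((-1 + 1) + 6) = -8*(0 + 6) = -8*6 = -48)
J(O) = -12 (J(O) = (¼)*(-48) = -12)
-35*(F(-14) + J(21)) = -35*(-14 - 12) = -35*(-26) = 910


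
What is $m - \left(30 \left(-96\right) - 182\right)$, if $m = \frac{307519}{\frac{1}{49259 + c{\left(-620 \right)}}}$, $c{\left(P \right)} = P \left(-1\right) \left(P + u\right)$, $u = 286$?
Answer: $-48532953037$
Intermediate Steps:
$c{\left(P \right)} = - P \left(286 + P\right)$ ($c{\left(P \right)} = P \left(-1\right) \left(P + 286\right) = - P \left(286 + P\right)$)
$m = -48532956099$ ($m = \frac{307519}{\frac{1}{49259 - - 620 \left(286 - 620\right)}} = \frac{307519}{\frac{1}{49259 - \left(-620\right) \left(-334\right)}} = \frac{307519}{\frac{1}{49259 - 207080}} = \frac{307519}{\frac{1}{-157821}} = \frac{307519}{- \frac{1}{157821}} = 307519 \left(-157821\right) = -48532956099$)
$m - \left(30 \left(-96\right) - 182\right) = -48532956099 - \left(30 \left(-96\right) - 182\right) = -48532956099 - \left(-2880 - 182\right) = -48532956099 - -3062 = -48532956099 + 3062 = -48532953037$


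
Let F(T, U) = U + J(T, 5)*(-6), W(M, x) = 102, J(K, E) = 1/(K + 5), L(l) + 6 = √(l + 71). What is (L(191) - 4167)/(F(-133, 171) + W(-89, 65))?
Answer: -89024/5825 + 64*√262/17475 ≈ -15.224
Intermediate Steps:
L(l) = -6 + √(71 + l) (L(l) = -6 + √(l + 71) = -6 + √(71 + l))
J(K, E) = 1/(5 + K)
F(T, U) = U - 6/(5 + T)
(L(191) - 4167)/(F(-133, 171) + W(-89, 65)) = ((-6 + √(71 + 191)) - 4167)/((-6 + 171*(5 - 133))/(5 - 133) + 102) = ((-6 + √262) - 4167)/((-6 + 171*(-128))/(-128) + 102) = (-4173 + √262)/(-(-6 - 21888)/128 + 102) = (-4173 + √262)/(-1/128*(-21894) + 102) = (-4173 + √262)/(10947/64 + 102) = (-4173 + √262)/(17475/64) = (-4173 + √262)*(64/17475) = -89024/5825 + 64*√262/17475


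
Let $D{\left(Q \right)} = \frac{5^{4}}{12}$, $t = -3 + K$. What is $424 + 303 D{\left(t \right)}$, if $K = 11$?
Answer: $\frac{64821}{4} \approx 16205.0$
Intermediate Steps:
$t = 8$ ($t = -3 + 11 = 8$)
$D{\left(Q \right)} = \frac{625}{12}$ ($D{\left(Q \right)} = 625 \cdot \frac{1}{12} = \frac{625}{12}$)
$424 + 303 D{\left(t \right)} = 424 + 303 \cdot \frac{625}{12} = 424 + \frac{63125}{4} = \frac{64821}{4}$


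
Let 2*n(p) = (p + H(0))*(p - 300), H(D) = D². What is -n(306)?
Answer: -918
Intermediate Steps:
n(p) = p*(-300 + p)/2 (n(p) = ((p + 0²)*(p - 300))/2 = ((p + 0)*(-300 + p))/2 = (p*(-300 + p))/2 = p*(-300 + p)/2)
-n(306) = -306*(-300 + 306)/2 = -306*6/2 = -1*918 = -918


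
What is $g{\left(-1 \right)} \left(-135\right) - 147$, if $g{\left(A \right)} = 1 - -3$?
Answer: $-687$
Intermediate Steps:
$g{\left(A \right)} = 4$ ($g{\left(A \right)} = 1 + 3 = 4$)
$g{\left(-1 \right)} \left(-135\right) - 147 = 4 \left(-135\right) - 147 = -540 - 147 = -687$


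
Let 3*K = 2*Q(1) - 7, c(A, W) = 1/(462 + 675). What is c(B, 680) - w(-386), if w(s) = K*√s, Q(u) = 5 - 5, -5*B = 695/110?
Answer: 1/1137 + 7*I*√386/3 ≈ 0.00087951 + 45.843*I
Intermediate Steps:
B = -139/110 ≈ -1.2636
Q(u) = 0
c(A, W) = 1/1137
K = -7/3 (K = (2*0 - 7)/3 = (0 - 7)/3 = (⅓)*(-7) = -7/3 ≈ -2.3333)
w(s) = -7*√s/3
c(B, 680) - w(-386) = 1/1137 - (-7)*√(-386)/3 = 1/1137 - (-7)*I*√386/3 = 1/1137 + 7*I*√386/3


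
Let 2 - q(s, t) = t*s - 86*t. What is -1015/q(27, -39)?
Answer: 1015/2299 ≈ 0.44150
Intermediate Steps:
q(s, t) = 2 + 86*t - s*t (q(s, t) = 2 - (t*s - 86*t) = 2 - (s*t - 86*t) = 2 - (-86*t + s*t) = 2 + (86*t - s*t) = 2 + 86*t - s*t)
-1015/q(27, -39) = -1015/(2 + 86*(-39) - 1*27*(-39)) = -1015/(2 - 3354 + 1053) = -1015/(-2299) = -1015*(-1/2299) = 1015/2299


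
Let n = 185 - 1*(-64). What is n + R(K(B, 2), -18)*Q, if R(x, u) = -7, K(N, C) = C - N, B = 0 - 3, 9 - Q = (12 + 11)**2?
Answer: 3889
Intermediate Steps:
Q = -520 (Q = 9 - (12 + 11)**2 = 9 - 1*23**2 = 9 - 1*529 = 9 - 529 = -520)
B = -3
n = 249 (n = 185 + 64 = 249)
n + R(K(B, 2), -18)*Q = 249 - 7*(-520) = 249 + 3640 = 3889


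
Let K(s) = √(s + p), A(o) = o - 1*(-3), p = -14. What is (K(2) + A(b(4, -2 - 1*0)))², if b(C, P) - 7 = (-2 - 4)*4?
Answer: 184 - 56*I*√3 ≈ 184.0 - 96.995*I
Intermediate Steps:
b(C, P) = -17 (b(C, P) = 7 + (-2 - 4)*4 = 7 - 6*4 = 7 - 24 = -17)
A(o) = 3 + o (A(o) = o + 3 = 3 + o)
K(s) = √(-14 + s) (K(s) = √(s - 14) = √(-14 + s))
(K(2) + A(b(4, -2 - 1*0)))² = (√(-14 + 2) + (3 - 17))² = (√(-12) - 14)² = (2*I*√3 - 14)² = (-14 + 2*I*√3)²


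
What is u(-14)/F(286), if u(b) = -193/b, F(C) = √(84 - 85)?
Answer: -193*I/14 ≈ -13.786*I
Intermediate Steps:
F(C) = I (F(C) = √(-1) = I)
u(-14)/F(286) = (-193/(-14))/I = (-193*(-1/14))*(-I) = 193*(-I)/14 = -193*I/14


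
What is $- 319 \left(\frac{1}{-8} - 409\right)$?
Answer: $\frac{1044087}{8} \approx 1.3051 \cdot 10^{5}$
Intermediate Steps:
$- 319 \left(\frac{1}{-8} - 409\right) = - 319 \left(- \frac{1}{8} - 409\right) = \left(-319\right) \left(- \frac{3273}{8}\right) = \frac{1044087}{8}$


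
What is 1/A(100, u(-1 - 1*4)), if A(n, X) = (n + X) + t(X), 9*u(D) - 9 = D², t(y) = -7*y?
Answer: 3/232 ≈ 0.012931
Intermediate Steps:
u(D) = 1 + D²/9
A(n, X) = n - 6*X (A(n, X) = (n + X) - 7*X = (X + n) - 7*X = n - 6*X)
1/A(100, u(-1 - 1*4)) = 1/(100 - 6*(1 + (-1 - 1*4)²/9)) = 1/(100 - 6*(1 + (-1 - 4)²/9)) = 1/(100 - 6*(1 + (⅑)*(-5)²)) = 1/(100 - 6*(1 + (⅑)*25)) = 1/(100 - 6*(1 + 25/9)) = 1/(100 - 6*34/9) = 1/(100 - 68/3) = 1/(232/3) = 3/232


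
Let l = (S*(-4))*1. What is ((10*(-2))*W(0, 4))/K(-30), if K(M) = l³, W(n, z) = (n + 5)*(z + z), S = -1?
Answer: -25/2 ≈ -12.500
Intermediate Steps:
W(n, z) = 2*z*(5 + n) (W(n, z) = (5 + n)*(2*z) = 2*z*(5 + n))
l = 4 (l = -1*(-4)*1 = 4*1 = 4)
K(M) = 64 (K(M) = 4³ = 64)
((10*(-2))*W(0, 4))/K(-30) = ((10*(-2))*(2*4*(5 + 0)))/64 = -40*4*5*(1/64) = -20*40*(1/64) = -800*1/64 = -25/2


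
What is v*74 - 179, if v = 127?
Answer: 9219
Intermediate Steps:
v*74 - 179 = 127*74 - 179 = 9398 - 179 = 9219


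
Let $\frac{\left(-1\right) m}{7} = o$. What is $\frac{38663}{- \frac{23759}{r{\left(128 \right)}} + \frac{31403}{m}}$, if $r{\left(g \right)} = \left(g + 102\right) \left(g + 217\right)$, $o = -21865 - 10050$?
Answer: $- \frac{5959880185350}{24487403} \approx -2.4339 \cdot 10^{5}$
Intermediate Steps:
$o = -31915$ ($o = -21865 - 10050 = -31915$)
$m = 223405$ ($m = \left(-7\right) \left(-31915\right) = 223405$)
$r{\left(g \right)} = \left(102 + g\right) \left(217 + g\right)$
$\frac{38663}{- \frac{23759}{r{\left(128 \right)}} + \frac{31403}{m}} = \frac{38663}{- \frac{23759}{22134 + 128^{2} + 319 \cdot 128} + \frac{31403}{223405}} = \frac{38663}{- \frac{23759}{22134 + 16384 + 40832} + 31403 \cdot \frac{1}{223405}} = \frac{38663}{- \frac{23759}{79350} + \frac{31403}{223405}} = \frac{38663}{\left(-23759\right) \frac{1}{79350} + \frac{31403}{223405}} = \frac{38663}{- \frac{1033}{3450} + \frac{31403}{223405}} = \frac{38663}{- \frac{24487403}{154149450}} = 38663 \left(- \frac{154149450}{24487403}\right) = - \frac{5959880185350}{24487403}$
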